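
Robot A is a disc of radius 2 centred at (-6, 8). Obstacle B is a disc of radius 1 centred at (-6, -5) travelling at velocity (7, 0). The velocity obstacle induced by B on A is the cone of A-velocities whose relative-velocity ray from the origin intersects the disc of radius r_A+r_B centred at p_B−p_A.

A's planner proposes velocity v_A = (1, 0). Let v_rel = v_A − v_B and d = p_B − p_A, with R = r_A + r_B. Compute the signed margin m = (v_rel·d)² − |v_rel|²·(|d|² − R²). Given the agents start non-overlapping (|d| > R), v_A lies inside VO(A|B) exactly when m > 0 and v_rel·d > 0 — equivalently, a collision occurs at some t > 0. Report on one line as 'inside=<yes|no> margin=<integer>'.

d = (0, -13),  |d|² = 169;  R = 2+1 = 3,  c = 169−3² = 160
v_rel = (-6, 0),  |v_rel|² = 36;  v_rel·d = (-6)·(0) + (0)·(-13) = 0
36·t² − 0·t + 160 = 0  ⇒  m = 0² − 36·160 = -5760
m = -5760 < 0,  v_rel·d = 0 = 0  ⇒  outside

inside=no margin=-5760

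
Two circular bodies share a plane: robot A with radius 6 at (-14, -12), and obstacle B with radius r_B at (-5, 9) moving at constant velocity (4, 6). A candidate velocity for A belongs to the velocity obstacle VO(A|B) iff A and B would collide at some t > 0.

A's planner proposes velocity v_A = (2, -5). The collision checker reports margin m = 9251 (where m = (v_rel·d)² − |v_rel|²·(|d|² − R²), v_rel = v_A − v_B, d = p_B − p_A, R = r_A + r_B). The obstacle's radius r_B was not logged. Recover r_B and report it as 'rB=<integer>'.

m = 9251
d = (9, 21);  v_rel = (-2, -11),  |v_rel|² = 125
v_rel×d = (-2)·(21) − (-11)·(9) = 57
since m = R²·125 − 57²:  R² = (3249 + 9251) / 125 = 100
R = √100 = 10  ⇒  r_B = 10 − 6 = 4

rB=4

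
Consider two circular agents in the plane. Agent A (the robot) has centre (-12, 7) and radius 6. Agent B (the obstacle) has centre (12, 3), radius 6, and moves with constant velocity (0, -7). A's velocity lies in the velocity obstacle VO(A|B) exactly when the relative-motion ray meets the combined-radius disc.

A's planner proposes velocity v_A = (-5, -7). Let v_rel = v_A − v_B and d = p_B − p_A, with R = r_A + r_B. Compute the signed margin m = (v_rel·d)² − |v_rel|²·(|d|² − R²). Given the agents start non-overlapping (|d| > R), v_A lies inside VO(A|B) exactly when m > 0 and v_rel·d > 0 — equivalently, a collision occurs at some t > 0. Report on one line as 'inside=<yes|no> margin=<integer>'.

d = (24, -4),  |d|² = 592;  R = 6+6 = 12,  c = 592−12² = 448
v_rel = (-5, 0),  |v_rel|² = 25;  v_rel·d = (-5)·(24) + (0)·(-4) = -120
25·t² + 240·t + 448 = 0  ⇒  m = (-120)² − 25·448 = 3200
m = 3200 > 0,  v_rel·d = -120 < 0  ⇒  outside

inside=no margin=3200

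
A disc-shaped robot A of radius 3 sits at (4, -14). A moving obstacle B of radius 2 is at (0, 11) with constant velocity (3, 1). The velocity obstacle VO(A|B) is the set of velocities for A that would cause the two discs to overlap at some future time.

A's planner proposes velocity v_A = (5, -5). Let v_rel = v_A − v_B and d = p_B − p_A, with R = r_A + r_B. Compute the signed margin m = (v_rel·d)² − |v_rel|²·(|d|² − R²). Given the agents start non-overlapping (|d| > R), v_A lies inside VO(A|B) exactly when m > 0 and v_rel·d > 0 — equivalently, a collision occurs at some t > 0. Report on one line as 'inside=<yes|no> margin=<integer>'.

d = (-4, 25),  |d|² = 641;  R = 3+2 = 5,  c = 641−5² = 616
v_rel = (2, -6),  |v_rel|² = 40;  v_rel·d = (2)·(-4) + (-6)·(25) = -158
40·t² + 316·t + 616 = 0  ⇒  m = (-158)² − 40·616 = 324
m = 324 > 0,  v_rel·d = -158 < 0  ⇒  outside

inside=no margin=324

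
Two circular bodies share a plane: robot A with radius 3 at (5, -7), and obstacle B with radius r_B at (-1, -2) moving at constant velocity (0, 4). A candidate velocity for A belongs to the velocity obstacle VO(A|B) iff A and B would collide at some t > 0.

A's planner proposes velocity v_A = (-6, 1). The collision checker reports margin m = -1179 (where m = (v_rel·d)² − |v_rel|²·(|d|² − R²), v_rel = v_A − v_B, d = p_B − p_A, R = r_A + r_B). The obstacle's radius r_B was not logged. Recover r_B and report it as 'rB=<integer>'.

m = -1179
d = (-6, 5);  v_rel = (-6, -3),  |v_rel|² = 45
v_rel×d = (-6)·(5) − (-3)·(-6) = -48
since m = R²·45 − (-48)²:  R² = (2304 + -1179) / 45 = 25
R = √25 = 5  ⇒  r_B = 5 − 3 = 2

rB=2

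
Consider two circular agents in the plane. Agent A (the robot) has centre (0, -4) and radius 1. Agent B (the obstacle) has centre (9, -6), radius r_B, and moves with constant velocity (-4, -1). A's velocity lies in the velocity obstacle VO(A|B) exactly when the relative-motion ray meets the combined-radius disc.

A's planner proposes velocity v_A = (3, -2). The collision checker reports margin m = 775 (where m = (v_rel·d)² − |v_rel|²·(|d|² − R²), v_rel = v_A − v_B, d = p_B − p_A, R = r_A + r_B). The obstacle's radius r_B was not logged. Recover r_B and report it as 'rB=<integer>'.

m = 775
d = (9, -2);  v_rel = (7, -1),  |v_rel|² = 50
v_rel×d = (7)·(-2) − (-1)·(9) = -5
since m = R²·50 − (-5)²:  R² = (25 + 775) / 50 = 16
R = √16 = 4  ⇒  r_B = 4 − 1 = 3

rB=3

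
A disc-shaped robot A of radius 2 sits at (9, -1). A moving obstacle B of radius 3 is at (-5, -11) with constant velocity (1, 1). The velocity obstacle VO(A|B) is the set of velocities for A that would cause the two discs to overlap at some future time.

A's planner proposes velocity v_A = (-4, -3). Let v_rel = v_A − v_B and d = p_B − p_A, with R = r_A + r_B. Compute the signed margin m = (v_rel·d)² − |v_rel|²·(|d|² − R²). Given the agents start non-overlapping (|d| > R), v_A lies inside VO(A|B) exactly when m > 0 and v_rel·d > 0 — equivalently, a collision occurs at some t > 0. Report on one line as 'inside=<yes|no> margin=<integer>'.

d = (-14, -10),  |d|² = 296;  R = 2+3 = 5,  c = 296−5² = 271
v_rel = (-5, -4),  |v_rel|² = 41;  v_rel·d = (-5)·(-14) + (-4)·(-10) = 110
41·t² − 220·t + 271 = 0  ⇒  m = 110² − 41·271 = 989
m = 989 > 0,  v_rel·d = 110 > 0  ⇒  inside

inside=yes margin=989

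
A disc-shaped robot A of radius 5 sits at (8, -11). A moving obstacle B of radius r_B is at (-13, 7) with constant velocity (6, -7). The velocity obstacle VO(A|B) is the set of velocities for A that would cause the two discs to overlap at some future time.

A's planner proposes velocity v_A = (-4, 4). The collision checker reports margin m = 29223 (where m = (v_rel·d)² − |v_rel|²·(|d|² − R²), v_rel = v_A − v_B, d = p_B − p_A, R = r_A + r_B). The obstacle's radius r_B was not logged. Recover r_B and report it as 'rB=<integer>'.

m = 29223
d = (-21, 18);  v_rel = (-10, 11),  |v_rel|² = 221
v_rel×d = (-10)·(18) − (11)·(-21) = 51
since m = R²·221 − 51²:  R² = (2601 + 29223) / 221 = 144
R = √144 = 12  ⇒  r_B = 12 − 5 = 7

rB=7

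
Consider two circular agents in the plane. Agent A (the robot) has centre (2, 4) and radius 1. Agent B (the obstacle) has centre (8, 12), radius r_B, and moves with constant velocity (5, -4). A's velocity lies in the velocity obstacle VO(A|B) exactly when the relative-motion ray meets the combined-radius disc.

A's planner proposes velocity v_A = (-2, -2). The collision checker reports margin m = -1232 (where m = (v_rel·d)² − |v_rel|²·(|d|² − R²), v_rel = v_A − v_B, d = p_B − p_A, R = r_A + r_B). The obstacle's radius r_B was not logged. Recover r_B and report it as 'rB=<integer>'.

m = -1232
d = (6, 8);  v_rel = (-7, 2),  |v_rel|² = 53
v_rel×d = (-7)·(8) − (2)·(6) = -68
since m = R²·53 − (-68)²:  R² = (4624 + -1232) / 53 = 64
R = √64 = 8  ⇒  r_B = 8 − 1 = 7

rB=7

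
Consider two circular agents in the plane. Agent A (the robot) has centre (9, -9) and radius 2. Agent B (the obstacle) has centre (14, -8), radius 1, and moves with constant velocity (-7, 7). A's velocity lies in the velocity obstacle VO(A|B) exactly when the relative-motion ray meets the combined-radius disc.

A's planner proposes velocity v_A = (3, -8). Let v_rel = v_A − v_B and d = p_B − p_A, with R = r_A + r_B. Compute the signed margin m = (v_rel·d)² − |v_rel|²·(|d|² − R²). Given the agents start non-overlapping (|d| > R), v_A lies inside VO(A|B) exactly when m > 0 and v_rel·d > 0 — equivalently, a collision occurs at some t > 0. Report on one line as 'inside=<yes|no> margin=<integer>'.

d = (5, 1),  |d|² = 26;  R = 2+1 = 3,  c = 26−3² = 17
v_rel = (10, -15),  |v_rel|² = 325;  v_rel·d = (10)·(5) + (-15)·(1) = 35
325·t² − 70·t + 17 = 0  ⇒  m = 35² − 325·17 = -4300
m = -4300 < 0,  v_rel·d = 35 > 0  ⇒  outside

inside=no margin=-4300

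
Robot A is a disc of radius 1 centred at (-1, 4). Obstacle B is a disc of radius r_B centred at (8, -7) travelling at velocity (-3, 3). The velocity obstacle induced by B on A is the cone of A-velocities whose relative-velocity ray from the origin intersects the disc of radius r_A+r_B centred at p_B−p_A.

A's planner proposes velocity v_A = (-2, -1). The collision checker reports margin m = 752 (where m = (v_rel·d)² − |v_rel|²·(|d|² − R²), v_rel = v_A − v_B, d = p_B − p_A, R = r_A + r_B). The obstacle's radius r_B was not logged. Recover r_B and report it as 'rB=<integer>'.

m = 752
d = (9, -11);  v_rel = (1, -4),  |v_rel|² = 17
v_rel×d = (1)·(-11) − (-4)·(9) = 25
since m = R²·17 − 25²:  R² = (625 + 752) / 17 = 81
R = √81 = 9  ⇒  r_B = 9 − 1 = 8

rB=8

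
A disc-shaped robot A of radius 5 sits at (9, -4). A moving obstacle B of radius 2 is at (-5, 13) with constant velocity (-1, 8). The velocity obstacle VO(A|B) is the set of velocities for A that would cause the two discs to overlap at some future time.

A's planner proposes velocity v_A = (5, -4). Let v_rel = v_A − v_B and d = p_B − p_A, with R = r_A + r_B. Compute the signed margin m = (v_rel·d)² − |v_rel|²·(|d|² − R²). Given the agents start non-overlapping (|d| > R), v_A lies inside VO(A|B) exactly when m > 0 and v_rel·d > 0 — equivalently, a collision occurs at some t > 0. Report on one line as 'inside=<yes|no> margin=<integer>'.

d = (-14, 17),  |d|² = 485;  R = 5+2 = 7,  c = 485−7² = 436
v_rel = (6, -12),  |v_rel|² = 180;  v_rel·d = (6)·(-14) + (-12)·(17) = -288
180·t² + 576·t + 436 = 0  ⇒  m = (-288)² − 180·436 = 4464
m = 4464 > 0,  v_rel·d = -288 < 0  ⇒  outside

inside=no margin=4464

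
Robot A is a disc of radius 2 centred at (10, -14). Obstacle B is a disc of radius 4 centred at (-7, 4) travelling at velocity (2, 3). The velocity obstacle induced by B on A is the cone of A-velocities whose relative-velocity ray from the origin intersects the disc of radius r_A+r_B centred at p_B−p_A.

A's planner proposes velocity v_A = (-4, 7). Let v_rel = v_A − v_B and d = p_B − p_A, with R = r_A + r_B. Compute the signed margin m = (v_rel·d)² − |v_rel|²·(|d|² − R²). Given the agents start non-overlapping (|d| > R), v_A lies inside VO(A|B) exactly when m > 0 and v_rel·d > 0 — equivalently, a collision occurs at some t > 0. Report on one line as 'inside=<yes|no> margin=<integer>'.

d = (-17, 18),  |d|² = 613;  R = 2+4 = 6,  c = 613−6² = 577
v_rel = (-6, 4),  |v_rel|² = 52;  v_rel·d = (-6)·(-17) + (4)·(18) = 174
52·t² − 348·t + 577 = 0  ⇒  m = 174² − 52·577 = 272
m = 272 > 0,  v_rel·d = 174 > 0  ⇒  inside

inside=yes margin=272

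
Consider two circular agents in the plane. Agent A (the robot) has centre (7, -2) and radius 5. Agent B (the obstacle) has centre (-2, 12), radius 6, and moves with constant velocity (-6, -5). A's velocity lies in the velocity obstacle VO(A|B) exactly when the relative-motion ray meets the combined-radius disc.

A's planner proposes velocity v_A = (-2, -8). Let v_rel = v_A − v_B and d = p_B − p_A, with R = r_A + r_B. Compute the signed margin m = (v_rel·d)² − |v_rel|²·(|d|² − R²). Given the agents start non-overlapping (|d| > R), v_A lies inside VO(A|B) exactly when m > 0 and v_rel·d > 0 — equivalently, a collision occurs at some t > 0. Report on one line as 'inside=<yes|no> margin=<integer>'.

d = (-9, 14),  |d|² = 277;  R = 5+6 = 11,  c = 277−11² = 156
v_rel = (4, -3),  |v_rel|² = 25;  v_rel·d = (4)·(-9) + (-3)·(14) = -78
25·t² + 156·t + 156 = 0  ⇒  m = (-78)² − 25·156 = 2184
m = 2184 > 0,  v_rel·d = -78 < 0  ⇒  outside

inside=no margin=2184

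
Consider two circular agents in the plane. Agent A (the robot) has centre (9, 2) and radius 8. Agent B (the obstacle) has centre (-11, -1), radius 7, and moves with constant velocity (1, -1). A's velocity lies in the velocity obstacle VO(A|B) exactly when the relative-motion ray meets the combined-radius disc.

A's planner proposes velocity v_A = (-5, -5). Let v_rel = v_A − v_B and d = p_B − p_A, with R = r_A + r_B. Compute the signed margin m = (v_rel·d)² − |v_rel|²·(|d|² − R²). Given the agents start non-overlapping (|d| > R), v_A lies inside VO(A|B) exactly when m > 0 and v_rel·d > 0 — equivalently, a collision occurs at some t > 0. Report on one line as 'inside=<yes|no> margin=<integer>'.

d = (-20, -3),  |d|² = 409;  R = 8+7 = 15,  c = 409−15² = 184
v_rel = (-6, -4),  |v_rel|² = 52;  v_rel·d = (-6)·(-20) + (-4)·(-3) = 132
52·t² − 264·t + 184 = 0  ⇒  m = 132² − 52·184 = 7856
m = 7856 > 0,  v_rel·d = 132 > 0  ⇒  inside

inside=yes margin=7856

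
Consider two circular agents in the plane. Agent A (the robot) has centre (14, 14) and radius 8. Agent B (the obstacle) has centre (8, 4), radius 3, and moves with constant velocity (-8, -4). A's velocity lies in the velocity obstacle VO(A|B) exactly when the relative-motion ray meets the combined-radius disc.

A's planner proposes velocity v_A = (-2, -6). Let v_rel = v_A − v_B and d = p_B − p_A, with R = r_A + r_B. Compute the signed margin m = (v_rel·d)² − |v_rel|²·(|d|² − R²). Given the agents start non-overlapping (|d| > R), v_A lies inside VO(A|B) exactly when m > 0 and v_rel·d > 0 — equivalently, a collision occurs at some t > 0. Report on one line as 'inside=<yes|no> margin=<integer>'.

d = (-6, -10),  |d|² = 136;  R = 8+3 = 11,  c = 136−11² = 15
v_rel = (6, -2),  |v_rel|² = 40;  v_rel·d = (6)·(-6) + (-2)·(-10) = -16
40·t² + 32·t + 15 = 0  ⇒  m = (-16)² − 40·15 = -344
m = -344 < 0,  v_rel·d = -16 < 0  ⇒  outside

inside=no margin=-344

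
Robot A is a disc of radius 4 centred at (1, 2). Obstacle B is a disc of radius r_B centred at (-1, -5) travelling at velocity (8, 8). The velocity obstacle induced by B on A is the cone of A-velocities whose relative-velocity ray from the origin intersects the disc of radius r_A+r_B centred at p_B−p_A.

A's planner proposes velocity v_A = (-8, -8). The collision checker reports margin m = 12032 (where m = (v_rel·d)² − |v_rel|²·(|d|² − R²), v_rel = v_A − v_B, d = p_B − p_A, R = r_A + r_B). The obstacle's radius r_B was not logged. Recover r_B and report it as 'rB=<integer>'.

m = 12032
d = (-2, -7);  v_rel = (-16, -16),  |v_rel|² = 512
v_rel×d = (-16)·(-7) − (-16)·(-2) = 80
since m = R²·512 − 80²:  R² = (6400 + 12032) / 512 = 36
R = √36 = 6  ⇒  r_B = 6 − 4 = 2

rB=2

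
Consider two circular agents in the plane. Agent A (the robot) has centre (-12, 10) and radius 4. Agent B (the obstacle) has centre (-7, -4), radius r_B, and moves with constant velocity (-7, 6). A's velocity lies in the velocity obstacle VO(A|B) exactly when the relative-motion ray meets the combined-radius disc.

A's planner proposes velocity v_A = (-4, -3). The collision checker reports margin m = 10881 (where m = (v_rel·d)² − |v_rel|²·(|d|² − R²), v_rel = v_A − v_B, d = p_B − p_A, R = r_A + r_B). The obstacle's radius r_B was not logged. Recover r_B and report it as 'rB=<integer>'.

m = 10881
d = (5, -14);  v_rel = (3, -9),  |v_rel|² = 90
v_rel×d = (3)·(-14) − (-9)·(5) = 3
since m = R²·90 − 3²:  R² = (9 + 10881) / 90 = 121
R = √121 = 11  ⇒  r_B = 11 − 4 = 7

rB=7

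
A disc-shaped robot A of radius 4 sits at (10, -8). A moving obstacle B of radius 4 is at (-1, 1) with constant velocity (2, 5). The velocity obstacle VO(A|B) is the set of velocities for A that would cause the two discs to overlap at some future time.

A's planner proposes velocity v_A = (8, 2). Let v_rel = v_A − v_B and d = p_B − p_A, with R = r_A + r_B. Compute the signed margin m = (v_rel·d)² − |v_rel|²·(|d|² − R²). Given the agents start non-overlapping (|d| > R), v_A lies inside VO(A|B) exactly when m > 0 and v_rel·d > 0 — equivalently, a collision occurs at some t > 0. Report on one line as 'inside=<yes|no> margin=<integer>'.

d = (-11, 9),  |d|² = 202;  R = 4+4 = 8,  c = 202−8² = 138
v_rel = (6, -3),  |v_rel|² = 45;  v_rel·d = (6)·(-11) + (-3)·(9) = -93
45·t² + 186·t + 138 = 0  ⇒  m = (-93)² − 45·138 = 2439
m = 2439 > 0,  v_rel·d = -93 < 0  ⇒  outside

inside=no margin=2439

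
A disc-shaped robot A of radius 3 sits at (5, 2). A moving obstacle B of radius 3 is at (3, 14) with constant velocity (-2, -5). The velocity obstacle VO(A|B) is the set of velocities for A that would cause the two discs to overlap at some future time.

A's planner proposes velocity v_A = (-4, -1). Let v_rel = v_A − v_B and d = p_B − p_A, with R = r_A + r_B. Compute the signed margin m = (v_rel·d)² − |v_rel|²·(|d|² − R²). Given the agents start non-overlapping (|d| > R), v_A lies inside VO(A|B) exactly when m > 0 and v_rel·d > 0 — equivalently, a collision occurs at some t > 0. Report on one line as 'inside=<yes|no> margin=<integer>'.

d = (-2, 12),  |d|² = 148;  R = 3+3 = 6,  c = 148−6² = 112
v_rel = (-2, 4),  |v_rel|² = 20;  v_rel·d = (-2)·(-2) + (4)·(12) = 52
20·t² − 104·t + 112 = 0  ⇒  m = 52² − 20·112 = 464
m = 464 > 0,  v_rel·d = 52 > 0  ⇒  inside

inside=yes margin=464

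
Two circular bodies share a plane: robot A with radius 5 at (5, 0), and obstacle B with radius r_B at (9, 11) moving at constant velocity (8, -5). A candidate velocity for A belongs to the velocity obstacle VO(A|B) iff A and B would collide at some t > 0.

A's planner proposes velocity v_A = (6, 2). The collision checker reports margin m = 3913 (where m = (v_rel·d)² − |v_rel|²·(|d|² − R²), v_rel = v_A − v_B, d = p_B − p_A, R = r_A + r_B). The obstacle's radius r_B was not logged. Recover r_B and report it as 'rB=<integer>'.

m = 3913
d = (4, 11);  v_rel = (-2, 7),  |v_rel|² = 53
v_rel×d = (-2)·(11) − (7)·(4) = -50
since m = R²·53 − (-50)²:  R² = (2500 + 3913) / 53 = 121
R = √121 = 11  ⇒  r_B = 11 − 5 = 6

rB=6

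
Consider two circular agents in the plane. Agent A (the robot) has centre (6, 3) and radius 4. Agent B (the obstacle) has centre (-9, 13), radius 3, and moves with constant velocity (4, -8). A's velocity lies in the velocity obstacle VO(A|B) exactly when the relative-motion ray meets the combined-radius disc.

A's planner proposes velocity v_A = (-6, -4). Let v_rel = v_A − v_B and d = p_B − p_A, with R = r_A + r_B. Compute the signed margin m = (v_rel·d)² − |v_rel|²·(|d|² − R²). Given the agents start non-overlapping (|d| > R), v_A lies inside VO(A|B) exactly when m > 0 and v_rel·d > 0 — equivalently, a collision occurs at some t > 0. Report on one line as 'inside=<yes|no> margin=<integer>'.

d = (-15, 10),  |d|² = 325;  R = 4+3 = 7,  c = 325−7² = 276
v_rel = (-10, 4),  |v_rel|² = 116;  v_rel·d = (-10)·(-15) + (4)·(10) = 190
116·t² − 380·t + 276 = 0  ⇒  m = 190² − 116·276 = 4084
m = 4084 > 0,  v_rel·d = 190 > 0  ⇒  inside

inside=yes margin=4084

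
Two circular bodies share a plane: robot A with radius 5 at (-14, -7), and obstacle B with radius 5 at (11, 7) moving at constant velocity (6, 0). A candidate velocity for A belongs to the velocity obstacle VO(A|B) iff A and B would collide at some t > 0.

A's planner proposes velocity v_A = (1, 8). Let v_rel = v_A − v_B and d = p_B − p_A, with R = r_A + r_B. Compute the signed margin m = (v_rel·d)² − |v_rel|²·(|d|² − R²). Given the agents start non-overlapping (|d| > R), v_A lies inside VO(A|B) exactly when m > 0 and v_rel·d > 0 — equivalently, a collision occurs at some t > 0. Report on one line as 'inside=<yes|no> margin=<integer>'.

d = (25, 14),  |d|² = 821;  R = 5+5 = 10,  c = 821−10² = 721
v_rel = (-5, 8),  |v_rel|² = 89;  v_rel·d = (-5)·(25) + (8)·(14) = -13
89·t² + 26·t + 721 = 0  ⇒  m = (-13)² − 89·721 = -64000
m = -64000 < 0,  v_rel·d = -13 < 0  ⇒  outside

inside=no margin=-64000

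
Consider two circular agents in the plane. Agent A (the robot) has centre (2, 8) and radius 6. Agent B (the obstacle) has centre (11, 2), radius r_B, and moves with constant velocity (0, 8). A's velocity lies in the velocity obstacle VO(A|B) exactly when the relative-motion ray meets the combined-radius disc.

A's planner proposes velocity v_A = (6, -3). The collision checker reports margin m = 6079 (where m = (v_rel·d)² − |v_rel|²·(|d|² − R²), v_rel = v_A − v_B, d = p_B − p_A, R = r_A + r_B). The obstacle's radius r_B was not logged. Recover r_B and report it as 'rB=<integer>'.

m = 6079
d = (9, -6);  v_rel = (6, -11),  |v_rel|² = 157
v_rel×d = (6)·(-6) − (-11)·(9) = 63
since m = R²·157 − 63²:  R² = (3969 + 6079) / 157 = 64
R = √64 = 8  ⇒  r_B = 8 − 6 = 2

rB=2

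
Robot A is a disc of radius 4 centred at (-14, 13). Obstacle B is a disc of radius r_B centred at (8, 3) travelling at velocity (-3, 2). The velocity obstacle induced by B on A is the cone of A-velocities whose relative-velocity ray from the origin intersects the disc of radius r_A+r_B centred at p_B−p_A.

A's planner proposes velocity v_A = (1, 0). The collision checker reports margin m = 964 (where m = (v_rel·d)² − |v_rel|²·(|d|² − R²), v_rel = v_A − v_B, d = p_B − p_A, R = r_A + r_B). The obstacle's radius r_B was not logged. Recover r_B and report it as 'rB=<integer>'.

m = 964
d = (22, -10);  v_rel = (4, -2),  |v_rel|² = 20
v_rel×d = (4)·(-10) − (-2)·(22) = 4
since m = R²·20 − 4²:  R² = (16 + 964) / 20 = 49
R = √49 = 7  ⇒  r_B = 7 − 4 = 3

rB=3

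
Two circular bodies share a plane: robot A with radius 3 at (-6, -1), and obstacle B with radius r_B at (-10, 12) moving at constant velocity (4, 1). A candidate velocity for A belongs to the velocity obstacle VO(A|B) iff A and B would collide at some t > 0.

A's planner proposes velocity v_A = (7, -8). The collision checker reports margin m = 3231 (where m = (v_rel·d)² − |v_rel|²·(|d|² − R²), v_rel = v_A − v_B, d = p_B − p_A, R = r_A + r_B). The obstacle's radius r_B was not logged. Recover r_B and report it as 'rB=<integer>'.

m = 3231
d = (-4, 13);  v_rel = (3, -9),  |v_rel|² = 90
v_rel×d = (3)·(13) − (-9)·(-4) = 3
since m = R²·90 − 3²:  R² = (9 + 3231) / 90 = 36
R = √36 = 6  ⇒  r_B = 6 − 3 = 3

rB=3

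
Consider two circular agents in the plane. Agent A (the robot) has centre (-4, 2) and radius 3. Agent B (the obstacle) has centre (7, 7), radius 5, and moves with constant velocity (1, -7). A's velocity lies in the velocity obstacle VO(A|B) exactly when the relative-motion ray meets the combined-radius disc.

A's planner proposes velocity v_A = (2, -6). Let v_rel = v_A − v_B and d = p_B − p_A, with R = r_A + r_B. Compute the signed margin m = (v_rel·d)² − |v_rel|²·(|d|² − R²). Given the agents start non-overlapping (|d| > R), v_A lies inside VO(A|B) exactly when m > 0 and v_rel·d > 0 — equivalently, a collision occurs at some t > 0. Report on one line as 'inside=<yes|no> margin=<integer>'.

d = (11, 5),  |d|² = 146;  R = 3+5 = 8,  c = 146−8² = 82
v_rel = (1, 1),  |v_rel|² = 2;  v_rel·d = (1)·(11) + (1)·(5) = 16
2·t² − 32·t + 82 = 0  ⇒  m = 16² − 2·82 = 92
m = 92 > 0,  v_rel·d = 16 > 0  ⇒  inside

inside=yes margin=92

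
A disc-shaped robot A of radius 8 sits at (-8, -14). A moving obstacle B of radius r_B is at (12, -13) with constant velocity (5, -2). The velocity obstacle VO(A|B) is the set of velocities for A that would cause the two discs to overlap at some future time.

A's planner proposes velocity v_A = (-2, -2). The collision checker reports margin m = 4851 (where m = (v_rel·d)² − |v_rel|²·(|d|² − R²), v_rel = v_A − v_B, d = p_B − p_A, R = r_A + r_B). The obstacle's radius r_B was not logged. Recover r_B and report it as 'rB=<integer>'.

m = 4851
d = (20, 1);  v_rel = (-7, 0),  |v_rel|² = 49
v_rel×d = (-7)·(1) − (0)·(20) = -7
since m = R²·49 − (-7)²:  R² = (49 + 4851) / 49 = 100
R = √100 = 10  ⇒  r_B = 10 − 8 = 2

rB=2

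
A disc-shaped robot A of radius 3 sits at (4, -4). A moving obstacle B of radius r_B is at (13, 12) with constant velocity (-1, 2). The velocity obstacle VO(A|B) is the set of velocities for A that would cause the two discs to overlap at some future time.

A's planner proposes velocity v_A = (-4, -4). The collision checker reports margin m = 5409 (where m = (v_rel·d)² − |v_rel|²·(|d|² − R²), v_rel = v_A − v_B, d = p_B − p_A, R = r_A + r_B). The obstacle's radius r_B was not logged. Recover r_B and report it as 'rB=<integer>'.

m = 5409
d = (9, 16);  v_rel = (-3, -6),  |v_rel|² = 45
v_rel×d = (-3)·(16) − (-6)·(9) = 6
since m = R²·45 − 6²:  R² = (36 + 5409) / 45 = 121
R = √121 = 11  ⇒  r_B = 11 − 3 = 8

rB=8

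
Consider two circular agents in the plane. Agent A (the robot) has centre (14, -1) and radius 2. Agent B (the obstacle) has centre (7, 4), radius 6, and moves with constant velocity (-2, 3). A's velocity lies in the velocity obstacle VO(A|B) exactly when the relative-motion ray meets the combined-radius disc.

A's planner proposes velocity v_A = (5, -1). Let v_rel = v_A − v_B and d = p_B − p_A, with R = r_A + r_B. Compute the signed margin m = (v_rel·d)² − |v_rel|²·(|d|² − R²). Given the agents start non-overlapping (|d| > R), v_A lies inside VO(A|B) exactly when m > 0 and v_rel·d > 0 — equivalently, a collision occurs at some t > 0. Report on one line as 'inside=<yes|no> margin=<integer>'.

d = (-7, 5),  |d|² = 74;  R = 2+6 = 8,  c = 74−8² = 10
v_rel = (7, -4),  |v_rel|² = 65;  v_rel·d = (7)·(-7) + (-4)·(5) = -69
65·t² + 138·t + 10 = 0  ⇒  m = (-69)² − 65·10 = 4111
m = 4111 > 0,  v_rel·d = -69 < 0  ⇒  outside

inside=no margin=4111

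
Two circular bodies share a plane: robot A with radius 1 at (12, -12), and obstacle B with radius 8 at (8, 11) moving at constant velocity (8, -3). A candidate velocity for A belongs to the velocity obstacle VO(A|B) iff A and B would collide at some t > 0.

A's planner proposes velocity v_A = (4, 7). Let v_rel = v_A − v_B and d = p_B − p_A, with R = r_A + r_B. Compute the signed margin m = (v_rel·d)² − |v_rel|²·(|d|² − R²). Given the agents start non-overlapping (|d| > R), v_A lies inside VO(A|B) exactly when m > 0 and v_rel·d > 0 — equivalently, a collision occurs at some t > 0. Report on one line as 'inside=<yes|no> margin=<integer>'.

d = (-4, 23),  |d|² = 545;  R = 1+8 = 9,  c = 545−9² = 464
v_rel = (-4, 10),  |v_rel|² = 116;  v_rel·d = (-4)·(-4) + (10)·(23) = 246
116·t² − 492·t + 464 = 0  ⇒  m = 246² − 116·464 = 6692
m = 6692 > 0,  v_rel·d = 246 > 0  ⇒  inside

inside=yes margin=6692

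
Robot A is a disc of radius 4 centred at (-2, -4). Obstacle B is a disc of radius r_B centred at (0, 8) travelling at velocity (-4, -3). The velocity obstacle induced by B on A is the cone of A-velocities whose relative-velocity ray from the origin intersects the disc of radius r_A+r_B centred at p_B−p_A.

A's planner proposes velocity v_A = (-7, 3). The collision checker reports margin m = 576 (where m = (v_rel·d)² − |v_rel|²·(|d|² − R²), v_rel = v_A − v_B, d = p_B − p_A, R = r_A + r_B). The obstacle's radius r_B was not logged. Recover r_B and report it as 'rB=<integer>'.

m = 576
d = (2, 12);  v_rel = (-3, 6),  |v_rel|² = 45
v_rel×d = (-3)·(12) − (6)·(2) = -48
since m = R²·45 − (-48)²:  R² = (2304 + 576) / 45 = 64
R = √64 = 8  ⇒  r_B = 8 − 4 = 4

rB=4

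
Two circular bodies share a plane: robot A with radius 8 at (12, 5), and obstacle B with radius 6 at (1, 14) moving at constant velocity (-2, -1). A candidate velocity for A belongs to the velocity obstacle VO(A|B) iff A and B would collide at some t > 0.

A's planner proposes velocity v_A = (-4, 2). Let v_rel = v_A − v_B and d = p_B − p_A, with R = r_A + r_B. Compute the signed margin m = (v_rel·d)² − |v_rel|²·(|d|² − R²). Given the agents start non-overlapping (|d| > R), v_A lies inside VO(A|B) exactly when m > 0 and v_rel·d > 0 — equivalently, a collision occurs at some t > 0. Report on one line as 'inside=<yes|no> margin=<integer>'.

d = (-11, 9),  |d|² = 202;  R = 8+6 = 14,  c = 202−14² = 6
v_rel = (-2, 3),  |v_rel|² = 13;  v_rel·d = (-2)·(-11) + (3)·(9) = 49
13·t² − 98·t + 6 = 0  ⇒  m = 49² − 13·6 = 2323
m = 2323 > 0,  v_rel·d = 49 > 0  ⇒  inside

inside=yes margin=2323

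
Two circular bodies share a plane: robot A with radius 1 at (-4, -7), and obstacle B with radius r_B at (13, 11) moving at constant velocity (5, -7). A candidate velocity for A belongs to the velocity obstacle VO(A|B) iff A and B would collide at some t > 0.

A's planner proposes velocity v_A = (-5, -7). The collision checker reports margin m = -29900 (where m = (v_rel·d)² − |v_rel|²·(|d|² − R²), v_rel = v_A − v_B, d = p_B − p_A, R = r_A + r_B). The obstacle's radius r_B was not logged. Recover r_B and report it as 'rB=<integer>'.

m = -29900
d = (17, 18);  v_rel = (-10, 0),  |v_rel|² = 100
v_rel×d = (-10)·(18) − (0)·(17) = -180
since m = R²·100 − (-180)²:  R² = (32400 + -29900) / 100 = 25
R = √25 = 5  ⇒  r_B = 5 − 1 = 4

rB=4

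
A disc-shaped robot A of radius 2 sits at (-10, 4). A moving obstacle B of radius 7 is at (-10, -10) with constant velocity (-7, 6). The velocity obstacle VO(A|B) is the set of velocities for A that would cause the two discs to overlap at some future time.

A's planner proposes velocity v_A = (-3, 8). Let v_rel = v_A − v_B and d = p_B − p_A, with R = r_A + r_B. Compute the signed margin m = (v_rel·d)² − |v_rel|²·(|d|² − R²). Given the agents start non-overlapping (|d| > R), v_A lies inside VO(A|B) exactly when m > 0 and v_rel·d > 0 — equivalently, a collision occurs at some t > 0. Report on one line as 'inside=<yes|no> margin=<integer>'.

d = (0, -14),  |d|² = 196;  R = 2+7 = 9,  c = 196−9² = 115
v_rel = (4, 2),  |v_rel|² = 20;  v_rel·d = (4)·(0) + (2)·(-14) = -28
20·t² + 56·t + 115 = 0  ⇒  m = (-28)² − 20·115 = -1516
m = -1516 < 0,  v_rel·d = -28 < 0  ⇒  outside

inside=no margin=-1516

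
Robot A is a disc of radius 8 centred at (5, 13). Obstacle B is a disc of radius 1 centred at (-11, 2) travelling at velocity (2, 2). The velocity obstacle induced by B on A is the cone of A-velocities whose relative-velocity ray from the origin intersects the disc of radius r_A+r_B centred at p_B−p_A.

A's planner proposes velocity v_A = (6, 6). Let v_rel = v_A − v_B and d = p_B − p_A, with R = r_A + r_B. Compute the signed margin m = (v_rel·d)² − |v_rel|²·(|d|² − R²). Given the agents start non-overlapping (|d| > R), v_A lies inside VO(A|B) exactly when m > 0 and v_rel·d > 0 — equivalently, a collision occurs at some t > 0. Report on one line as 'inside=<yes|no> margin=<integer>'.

d = (-16, -11),  |d|² = 377;  R = 8+1 = 9,  c = 377−9² = 296
v_rel = (4, 4),  |v_rel|² = 32;  v_rel·d = (4)·(-16) + (4)·(-11) = -108
32·t² + 216·t + 296 = 0  ⇒  m = (-108)² − 32·296 = 2192
m = 2192 > 0,  v_rel·d = -108 < 0  ⇒  outside

inside=no margin=2192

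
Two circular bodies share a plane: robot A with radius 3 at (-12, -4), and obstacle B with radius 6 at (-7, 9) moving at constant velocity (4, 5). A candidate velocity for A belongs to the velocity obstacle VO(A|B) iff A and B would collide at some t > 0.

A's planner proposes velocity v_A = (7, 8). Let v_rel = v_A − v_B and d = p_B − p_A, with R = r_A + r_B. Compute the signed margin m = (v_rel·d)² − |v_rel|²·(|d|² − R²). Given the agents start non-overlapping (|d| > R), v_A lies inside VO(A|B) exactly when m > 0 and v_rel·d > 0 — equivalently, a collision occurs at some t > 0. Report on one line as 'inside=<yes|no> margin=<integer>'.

d = (5, 13),  |d|² = 194;  R = 3+6 = 9,  c = 194−9² = 113
v_rel = (3, 3),  |v_rel|² = 18;  v_rel·d = (3)·(5) + (3)·(13) = 54
18·t² − 108·t + 113 = 0  ⇒  m = 54² − 18·113 = 882
m = 882 > 0,  v_rel·d = 54 > 0  ⇒  inside

inside=yes margin=882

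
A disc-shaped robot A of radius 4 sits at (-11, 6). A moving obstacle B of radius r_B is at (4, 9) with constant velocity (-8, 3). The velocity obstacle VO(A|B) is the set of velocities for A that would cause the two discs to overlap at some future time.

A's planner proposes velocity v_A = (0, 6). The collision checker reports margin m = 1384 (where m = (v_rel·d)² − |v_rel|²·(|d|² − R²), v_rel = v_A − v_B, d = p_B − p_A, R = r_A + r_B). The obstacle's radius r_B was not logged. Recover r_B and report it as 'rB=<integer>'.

m = 1384
d = (15, 3);  v_rel = (8, 3),  |v_rel|² = 73
v_rel×d = (8)·(3) − (3)·(15) = -21
since m = R²·73 − (-21)²:  R² = (441 + 1384) / 73 = 25
R = √25 = 5  ⇒  r_B = 5 − 4 = 1

rB=1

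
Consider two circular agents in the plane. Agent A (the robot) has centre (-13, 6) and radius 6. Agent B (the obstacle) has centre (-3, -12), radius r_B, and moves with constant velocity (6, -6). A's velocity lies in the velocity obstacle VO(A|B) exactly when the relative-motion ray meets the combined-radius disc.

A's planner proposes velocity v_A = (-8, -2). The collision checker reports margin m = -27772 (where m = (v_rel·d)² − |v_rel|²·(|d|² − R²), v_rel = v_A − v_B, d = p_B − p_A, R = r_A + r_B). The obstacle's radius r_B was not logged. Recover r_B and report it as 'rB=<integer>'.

m = -27772
d = (10, -18);  v_rel = (-14, 4),  |v_rel|² = 212
v_rel×d = (-14)·(-18) − (4)·(10) = 212
since m = R²·212 − 212²:  R² = (44944 + -27772) / 212 = 81
R = √81 = 9  ⇒  r_B = 9 − 6 = 3

rB=3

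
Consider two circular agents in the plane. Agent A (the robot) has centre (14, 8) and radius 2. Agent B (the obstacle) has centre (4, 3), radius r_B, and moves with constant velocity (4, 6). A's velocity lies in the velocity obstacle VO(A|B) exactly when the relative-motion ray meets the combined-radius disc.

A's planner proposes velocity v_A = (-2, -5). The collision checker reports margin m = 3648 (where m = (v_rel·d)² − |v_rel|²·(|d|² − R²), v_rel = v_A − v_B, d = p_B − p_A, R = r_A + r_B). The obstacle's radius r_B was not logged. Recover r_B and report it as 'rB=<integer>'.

m = 3648
d = (-10, -5);  v_rel = (-6, -11),  |v_rel|² = 157
v_rel×d = (-6)·(-5) − (-11)·(-10) = -80
since m = R²·157 − (-80)²:  R² = (6400 + 3648) / 157 = 64
R = √64 = 8  ⇒  r_B = 8 − 2 = 6

rB=6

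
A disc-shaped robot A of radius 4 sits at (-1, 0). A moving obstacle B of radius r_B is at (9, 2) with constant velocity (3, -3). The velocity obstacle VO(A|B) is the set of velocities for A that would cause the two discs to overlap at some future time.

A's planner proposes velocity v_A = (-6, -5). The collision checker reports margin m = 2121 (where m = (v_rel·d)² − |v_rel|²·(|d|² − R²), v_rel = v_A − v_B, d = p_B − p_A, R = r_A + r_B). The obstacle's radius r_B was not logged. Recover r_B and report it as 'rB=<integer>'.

m = 2121
d = (10, 2);  v_rel = (-9, -2),  |v_rel|² = 85
v_rel×d = (-9)·(2) − (-2)·(10) = 2
since m = R²·85 − 2²:  R² = (4 + 2121) / 85 = 25
R = √25 = 5  ⇒  r_B = 5 − 4 = 1

rB=1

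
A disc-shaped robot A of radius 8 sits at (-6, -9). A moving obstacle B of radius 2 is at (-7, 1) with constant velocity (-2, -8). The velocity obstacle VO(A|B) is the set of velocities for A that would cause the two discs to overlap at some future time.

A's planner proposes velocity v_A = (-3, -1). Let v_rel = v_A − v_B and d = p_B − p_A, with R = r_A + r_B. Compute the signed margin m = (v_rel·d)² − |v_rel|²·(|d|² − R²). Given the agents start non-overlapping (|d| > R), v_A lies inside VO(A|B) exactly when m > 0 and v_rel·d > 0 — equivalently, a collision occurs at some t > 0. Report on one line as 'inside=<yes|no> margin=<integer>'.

d = (-1, 10),  |d|² = 101;  R = 8+2 = 10,  c = 101−10² = 1
v_rel = (-1, 7),  |v_rel|² = 50;  v_rel·d = (-1)·(-1) + (7)·(10) = 71
50·t² − 142·t + 1 = 0  ⇒  m = 71² − 50·1 = 4991
m = 4991 > 0,  v_rel·d = 71 > 0  ⇒  inside

inside=yes margin=4991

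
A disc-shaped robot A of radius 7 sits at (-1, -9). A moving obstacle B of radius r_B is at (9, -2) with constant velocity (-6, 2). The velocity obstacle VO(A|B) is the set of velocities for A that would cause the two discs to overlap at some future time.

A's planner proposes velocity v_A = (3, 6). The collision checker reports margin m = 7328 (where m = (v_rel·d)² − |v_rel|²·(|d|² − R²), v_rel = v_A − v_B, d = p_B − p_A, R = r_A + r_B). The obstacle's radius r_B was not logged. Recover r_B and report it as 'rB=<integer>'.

m = 7328
d = (10, 7);  v_rel = (9, 4),  |v_rel|² = 97
v_rel×d = (9)·(7) − (4)·(10) = 23
since m = R²·97 − 23²:  R² = (529 + 7328) / 97 = 81
R = √81 = 9  ⇒  r_B = 9 − 7 = 2

rB=2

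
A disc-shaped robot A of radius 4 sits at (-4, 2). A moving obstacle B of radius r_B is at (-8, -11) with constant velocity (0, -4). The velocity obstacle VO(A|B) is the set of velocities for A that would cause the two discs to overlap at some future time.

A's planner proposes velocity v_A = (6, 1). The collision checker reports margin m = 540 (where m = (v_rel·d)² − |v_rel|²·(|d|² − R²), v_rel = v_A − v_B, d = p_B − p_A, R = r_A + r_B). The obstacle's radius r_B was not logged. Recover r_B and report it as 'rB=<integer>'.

m = 540
d = (-4, -13);  v_rel = (6, 5),  |v_rel|² = 61
v_rel×d = (6)·(-13) − (5)·(-4) = -58
since m = R²·61 − (-58)²:  R² = (3364 + 540) / 61 = 64
R = √64 = 8  ⇒  r_B = 8 − 4 = 4

rB=4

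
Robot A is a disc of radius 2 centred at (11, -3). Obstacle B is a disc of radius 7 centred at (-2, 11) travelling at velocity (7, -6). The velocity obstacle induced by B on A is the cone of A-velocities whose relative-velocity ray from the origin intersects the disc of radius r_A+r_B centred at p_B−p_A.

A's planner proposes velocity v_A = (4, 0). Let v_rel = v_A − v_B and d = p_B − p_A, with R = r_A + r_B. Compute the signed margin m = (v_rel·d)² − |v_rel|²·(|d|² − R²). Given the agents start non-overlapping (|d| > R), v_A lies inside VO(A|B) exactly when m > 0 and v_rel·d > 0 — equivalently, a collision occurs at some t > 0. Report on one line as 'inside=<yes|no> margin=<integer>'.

d = (-13, 14),  |d|² = 365;  R = 2+7 = 9,  c = 365−9² = 284
v_rel = (-3, 6),  |v_rel|² = 45;  v_rel·d = (-3)·(-13) + (6)·(14) = 123
45·t² − 246·t + 284 = 0  ⇒  m = 123² − 45·284 = 2349
m = 2349 > 0,  v_rel·d = 123 > 0  ⇒  inside

inside=yes margin=2349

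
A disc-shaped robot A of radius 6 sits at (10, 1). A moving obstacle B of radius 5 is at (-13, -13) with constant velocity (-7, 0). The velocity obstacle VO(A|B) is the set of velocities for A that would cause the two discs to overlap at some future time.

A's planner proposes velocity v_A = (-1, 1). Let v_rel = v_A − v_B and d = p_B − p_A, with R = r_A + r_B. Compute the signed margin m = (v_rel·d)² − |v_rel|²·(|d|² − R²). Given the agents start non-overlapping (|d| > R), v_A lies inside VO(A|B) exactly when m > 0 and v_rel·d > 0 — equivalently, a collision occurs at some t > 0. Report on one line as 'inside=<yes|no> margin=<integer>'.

d = (-23, -14),  |d|² = 725;  R = 6+5 = 11,  c = 725−11² = 604
v_rel = (6, 1),  |v_rel|² = 37;  v_rel·d = (6)·(-23) + (1)·(-14) = -152
37·t² + 304·t + 604 = 0  ⇒  m = (-152)² − 37·604 = 756
m = 756 > 0,  v_rel·d = -152 < 0  ⇒  outside

inside=no margin=756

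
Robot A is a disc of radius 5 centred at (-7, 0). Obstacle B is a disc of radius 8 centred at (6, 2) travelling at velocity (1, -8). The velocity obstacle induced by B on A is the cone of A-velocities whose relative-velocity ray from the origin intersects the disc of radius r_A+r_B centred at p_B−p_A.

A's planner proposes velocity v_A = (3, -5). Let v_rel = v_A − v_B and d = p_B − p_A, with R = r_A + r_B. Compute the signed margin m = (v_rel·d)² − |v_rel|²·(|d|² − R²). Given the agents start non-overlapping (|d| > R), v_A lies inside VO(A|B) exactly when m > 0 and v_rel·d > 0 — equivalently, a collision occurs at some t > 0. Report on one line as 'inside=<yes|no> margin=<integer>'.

d = (13, 2),  |d|² = 173;  R = 5+8 = 13,  c = 173−13² = 4
v_rel = (2, 3),  |v_rel|² = 13;  v_rel·d = (2)·(13) + (3)·(2) = 32
13·t² − 64·t + 4 = 0  ⇒  m = 32² − 13·4 = 972
m = 972 > 0,  v_rel·d = 32 > 0  ⇒  inside

inside=yes margin=972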